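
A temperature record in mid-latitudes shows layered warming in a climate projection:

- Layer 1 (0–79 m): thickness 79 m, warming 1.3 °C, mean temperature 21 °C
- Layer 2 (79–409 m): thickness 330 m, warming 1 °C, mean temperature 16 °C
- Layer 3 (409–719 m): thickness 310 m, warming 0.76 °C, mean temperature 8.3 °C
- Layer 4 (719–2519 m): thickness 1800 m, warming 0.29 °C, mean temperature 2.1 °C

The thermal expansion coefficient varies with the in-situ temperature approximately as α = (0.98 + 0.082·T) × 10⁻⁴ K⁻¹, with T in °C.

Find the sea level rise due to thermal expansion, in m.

Layer 1: α = (0.98 + 0.082×21)×10⁻⁴ = 2.702×10⁻⁴ K⁻¹
Layer 2: α = (0.98 + 0.082×16)×10⁻⁴ = 2.292×10⁻⁴ K⁻¹
Layer 3: α = (0.98 + 0.082×8.3)×10⁻⁴ = 1.6606×10⁻⁴ K⁻¹
Layer 4: α = (0.98 + 0.082×2.1)×10⁻⁴ = 1.1522×10⁻⁴ K⁻¹
0–79 m: 2.702×10⁻⁴ × 79 × 1.3 = 0.02774954 m
Layer 2: 1 × 330 × 2.292×10⁻⁴ = 0.075636 m
409–719 m: 1.6606×10⁻⁴ × 310 × 0.76 = 0.039123736 m
1.1522×10⁻⁴ × 1800 × 0.29 = 0.06014484 m
Δh = 0.02774954 + 0.075636 + 0.039123736 + 0.06014484 = 0.202654116 m

Δh ≈ 0.20 m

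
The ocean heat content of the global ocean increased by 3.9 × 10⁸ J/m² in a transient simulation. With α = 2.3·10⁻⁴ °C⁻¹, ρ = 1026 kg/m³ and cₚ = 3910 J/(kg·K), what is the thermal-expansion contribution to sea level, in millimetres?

about 22.4 mm

Δh = αQ/(ρcₚ) = 2.3×10⁻⁴ × 3.9×10⁸ / (1026 × 3910) ≈ 0.02236 m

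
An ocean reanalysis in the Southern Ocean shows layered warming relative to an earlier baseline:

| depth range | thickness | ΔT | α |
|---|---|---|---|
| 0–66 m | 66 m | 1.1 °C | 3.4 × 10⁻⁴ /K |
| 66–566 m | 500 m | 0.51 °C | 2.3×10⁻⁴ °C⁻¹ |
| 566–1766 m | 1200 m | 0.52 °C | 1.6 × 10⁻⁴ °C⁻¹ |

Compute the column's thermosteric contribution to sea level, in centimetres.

18.3 cm

0–66 m: 3.4×10⁻⁴ × 66 × 1.1 = 0.024684 m
66–566 m: 2.3×10⁻⁴ × 500 × 0.51 = 0.05865 m
Layer 3: 1200 × 1.6×10⁻⁴ × 0.52 = 0.09984 m
Δh = 0.024684 + 0.05865 + 0.09984 = 0.183174 m ≈ 18.3 cm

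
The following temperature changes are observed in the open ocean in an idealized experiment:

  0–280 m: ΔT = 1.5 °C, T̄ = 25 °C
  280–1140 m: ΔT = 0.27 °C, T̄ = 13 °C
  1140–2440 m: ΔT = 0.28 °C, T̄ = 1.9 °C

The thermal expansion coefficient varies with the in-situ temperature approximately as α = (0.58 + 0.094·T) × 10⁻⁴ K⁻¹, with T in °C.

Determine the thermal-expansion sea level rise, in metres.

about 0.193 m

Layer 1: α = (0.58 + 0.094×25)×10⁻⁴ = 2.93×10⁻⁴ K⁻¹
Layer 2: α = (0.58 + 0.094×13)×10⁻⁴ = 1.802×10⁻⁴ K⁻¹
Layer 3: α = (0.58 + 0.094×1.9)×10⁻⁴ = 0.7586×10⁻⁴ K⁻¹
0–280 m: 1.5 × 280 × 2.93×10⁻⁴ = 0.12306 m
0.27 × 860 × 1.802×10⁻⁴ = 0.04184244 m
1140–2440 m: 0.7586×10⁻⁴ × 1300 × 0.28 = 0.02761304 m
Δh = 0.12306 + 0.04184244 + 0.02761304 = 0.19251548 m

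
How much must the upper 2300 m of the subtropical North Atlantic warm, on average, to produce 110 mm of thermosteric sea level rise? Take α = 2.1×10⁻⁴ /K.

0.23 K

ΔT = Δh/(αH) = 0.11 / (2.1×10⁻⁴ × 2300) ≈ 0.2277 K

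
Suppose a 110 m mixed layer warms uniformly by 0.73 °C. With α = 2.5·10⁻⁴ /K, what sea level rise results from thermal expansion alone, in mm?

Δh = αΔT·H = 2.5×10⁻⁴ × 0.73 × 110 = 0.020075 m

about 20 mm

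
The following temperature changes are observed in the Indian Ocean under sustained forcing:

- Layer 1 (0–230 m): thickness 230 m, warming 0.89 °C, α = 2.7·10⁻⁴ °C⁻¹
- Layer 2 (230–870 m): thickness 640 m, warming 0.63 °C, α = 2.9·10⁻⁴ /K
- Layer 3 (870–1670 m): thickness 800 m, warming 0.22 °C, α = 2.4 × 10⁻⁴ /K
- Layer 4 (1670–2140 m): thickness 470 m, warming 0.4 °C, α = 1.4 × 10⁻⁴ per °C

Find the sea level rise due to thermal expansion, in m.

0.241 m of thermosteric rise

Layer 1: 0.89 × 2.7×10⁻⁴ × 230 = 0.055269 m
2.9×10⁻⁴ × 640 × 0.63 = 0.116928 m
Layer 3: 800 × 2.4×10⁻⁴ × 0.22 = 0.04224 m
1.4×10⁻⁴ × 0.4 × 470 = 0.02632 m
Δh = 0.055269 + 0.116928 + 0.04224 + 0.02632 = 0.240757 m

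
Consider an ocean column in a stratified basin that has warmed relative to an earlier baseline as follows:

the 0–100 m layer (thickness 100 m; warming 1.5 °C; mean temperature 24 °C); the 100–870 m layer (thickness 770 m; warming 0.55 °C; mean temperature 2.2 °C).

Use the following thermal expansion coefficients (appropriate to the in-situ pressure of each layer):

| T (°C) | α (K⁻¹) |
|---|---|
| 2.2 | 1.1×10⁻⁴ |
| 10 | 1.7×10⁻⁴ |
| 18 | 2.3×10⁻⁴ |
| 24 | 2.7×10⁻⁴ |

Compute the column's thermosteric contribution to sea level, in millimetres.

Layer 1 at 24 °C → α = 2.7×10⁻⁴ K⁻¹
Layer 2 at 2.2 °C → α = 1.1×10⁻⁴ K⁻¹
0–100 m: 2.7×10⁻⁴ × 1.5 × 100 = 0.04050 m
Layer 2: 770 × 1.1×10⁻⁴ × 0.55 = 0.046585 m
Δh = 0.04050 + 0.046585 = 0.087085 m ≈ 87.1 mm

Δh ≈ 87.1 mm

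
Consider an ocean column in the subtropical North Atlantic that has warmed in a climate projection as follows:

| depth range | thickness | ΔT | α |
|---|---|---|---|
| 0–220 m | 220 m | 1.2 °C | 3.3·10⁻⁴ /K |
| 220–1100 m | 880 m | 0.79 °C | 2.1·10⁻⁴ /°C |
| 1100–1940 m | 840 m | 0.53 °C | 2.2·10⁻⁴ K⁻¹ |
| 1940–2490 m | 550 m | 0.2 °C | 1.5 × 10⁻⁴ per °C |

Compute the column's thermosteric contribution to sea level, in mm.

348 mm

Layer 1: 3.3×10⁻⁴ × 220 × 1.2 = 0.08712 m
Layer 2: 2.1×10⁻⁴ × 0.79 × 880 = 0.145992 m
Layer 3: 2.2×10⁻⁴ × 0.53 × 840 = 0.097944 m
550 × 0.2 × 1.5×10⁻⁴ = 0.01650 m
Δh = 0.08712 + 0.145992 + 0.097944 + 0.01650 = 0.347556 m ≈ 348 mm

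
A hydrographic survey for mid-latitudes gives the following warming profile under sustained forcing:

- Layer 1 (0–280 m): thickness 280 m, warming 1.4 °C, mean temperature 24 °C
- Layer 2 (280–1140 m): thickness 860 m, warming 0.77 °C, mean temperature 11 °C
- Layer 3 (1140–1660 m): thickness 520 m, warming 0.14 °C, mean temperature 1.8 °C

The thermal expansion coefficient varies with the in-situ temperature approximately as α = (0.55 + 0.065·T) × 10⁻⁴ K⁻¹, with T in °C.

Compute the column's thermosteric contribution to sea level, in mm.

Δh = 171 mm

Layer 1: α = (0.55 + 0.065×24)×10⁻⁴ = 2.11×10⁻⁴ K⁻¹
Layer 2: α = (0.55 + 0.065×11)×10⁻⁴ = 1.265×10⁻⁴ K⁻¹
Layer 3: α = (0.55 + 0.065×1.8)×10⁻⁴ = 0.667×10⁻⁴ K⁻¹
Layer 1: 280 × 2.11×10⁻⁴ × 1.4 = 0.082712 m
280–1140 m: 0.77 × 860 × 1.265×10⁻⁴ = 0.0837683 m
1140–1660 m: 0.14 × 520 × 0.667×10⁻⁴ = 0.00485576 m
Δh = 0.082712 + 0.0837683 + 0.00485576 = 0.17133606 m ≈ 171 mm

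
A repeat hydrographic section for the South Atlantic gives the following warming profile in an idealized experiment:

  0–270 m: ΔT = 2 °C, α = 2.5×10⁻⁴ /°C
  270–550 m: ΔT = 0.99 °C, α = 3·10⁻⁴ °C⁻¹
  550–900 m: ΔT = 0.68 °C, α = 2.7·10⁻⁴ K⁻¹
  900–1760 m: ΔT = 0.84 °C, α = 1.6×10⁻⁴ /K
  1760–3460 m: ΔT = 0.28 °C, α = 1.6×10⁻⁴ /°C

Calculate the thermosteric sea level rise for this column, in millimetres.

0–270 m: 270 × 2 × 2.5×10⁻⁴ = 0.13500 m
270–550 m: 280 × 3×10⁻⁴ × 0.99 = 0.08316 m
Layer 3: 2.7×10⁻⁴ × 0.68 × 350 = 0.06426 m
Layer 4: 1.6×10⁻⁴ × 860 × 0.84 = 0.115584 m
0.28 × 1.6×10⁻⁴ × 1700 = 0.07616 m
Δh = 0.13500 + 0.08316 + 0.06426 + 0.115584 + 0.07616 = 0.474164 m ≈ 474 mm

Δh = 474 mm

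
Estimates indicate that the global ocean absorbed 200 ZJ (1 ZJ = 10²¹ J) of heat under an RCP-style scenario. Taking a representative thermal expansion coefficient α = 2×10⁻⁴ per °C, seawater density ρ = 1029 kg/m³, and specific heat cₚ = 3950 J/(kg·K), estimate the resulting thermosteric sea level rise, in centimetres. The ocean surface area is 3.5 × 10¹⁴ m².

Per unit area: Q = 200×10²¹ / (3.5×10¹⁴) ≈ 5.714×10⁸ J/m²
Δh = αQ/(ρcₚ) = 2×10⁻⁴ × 5.714×10⁸ / (1029 × 3950) ≈ 0.028116 m

Δh ≈ 2.8 cm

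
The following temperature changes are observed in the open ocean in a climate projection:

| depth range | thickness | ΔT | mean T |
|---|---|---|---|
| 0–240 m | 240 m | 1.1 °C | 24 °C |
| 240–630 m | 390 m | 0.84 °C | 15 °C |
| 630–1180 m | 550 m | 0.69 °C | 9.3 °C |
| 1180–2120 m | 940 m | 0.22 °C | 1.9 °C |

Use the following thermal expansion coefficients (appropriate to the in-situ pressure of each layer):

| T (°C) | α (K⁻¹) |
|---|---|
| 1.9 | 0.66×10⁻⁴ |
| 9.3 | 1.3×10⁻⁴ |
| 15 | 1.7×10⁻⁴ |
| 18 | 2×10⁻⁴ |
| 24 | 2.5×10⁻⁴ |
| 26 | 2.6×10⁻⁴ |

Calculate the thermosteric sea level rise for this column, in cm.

18.5 cm

Layer 1 at 24 °C → α = 2.5×10⁻⁴ K⁻¹
Layer 2 at 15 °C → α = 1.7×10⁻⁴ K⁻¹
Layer 3 at 9.3 °C → α = 1.3×10⁻⁴ K⁻¹
Layer 4 at 1.9 °C → α = 0.66×10⁻⁴ K⁻¹
Layer 1: 2.5×10⁻⁴ × 240 × 1.1 = 0.06600 m
Layer 2: 390 × 0.84 × 1.7×10⁻⁴ = 0.055692 m
630–1180 m: 0.69 × 550 × 1.3×10⁻⁴ = 0.049335 m
1180–2120 m: 0.66×10⁻⁴ × 940 × 0.22 = 0.0136488 m
Δh = 0.06600 + 0.055692 + 0.049335 + 0.0136488 = 0.1846758 m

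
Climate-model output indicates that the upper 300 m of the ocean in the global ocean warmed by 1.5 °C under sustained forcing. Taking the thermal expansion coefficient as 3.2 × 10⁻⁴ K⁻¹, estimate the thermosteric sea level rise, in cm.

Δh = 14.4 cm

Δh = αΔT·H = 3.2×10⁻⁴ × 1.5 × 300 = 0.14400 m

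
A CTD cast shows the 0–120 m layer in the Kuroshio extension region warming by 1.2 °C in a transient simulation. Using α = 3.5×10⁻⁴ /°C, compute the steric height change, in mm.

50.4 mm of thermosteric rise

Δh = αΔT·H = 3.5×10⁻⁴ × 1.2 × 120 = 0.05040 m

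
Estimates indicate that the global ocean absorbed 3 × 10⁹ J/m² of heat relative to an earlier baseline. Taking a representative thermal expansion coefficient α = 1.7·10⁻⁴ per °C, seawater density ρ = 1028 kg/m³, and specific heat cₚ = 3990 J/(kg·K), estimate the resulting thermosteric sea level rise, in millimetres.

Δh = αQ/(ρcₚ) = 1.7×10⁻⁴ × 3×10⁹ / (1028 × 3990) ≈ 0.12434 m

Δh = 124 mm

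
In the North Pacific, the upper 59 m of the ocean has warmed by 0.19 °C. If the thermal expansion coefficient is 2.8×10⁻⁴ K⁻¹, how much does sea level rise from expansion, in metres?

Δh = αΔT·H = 2.8×10⁻⁴ × 0.19 × 59 = 0.0031388 m

0.0031 m of thermosteric rise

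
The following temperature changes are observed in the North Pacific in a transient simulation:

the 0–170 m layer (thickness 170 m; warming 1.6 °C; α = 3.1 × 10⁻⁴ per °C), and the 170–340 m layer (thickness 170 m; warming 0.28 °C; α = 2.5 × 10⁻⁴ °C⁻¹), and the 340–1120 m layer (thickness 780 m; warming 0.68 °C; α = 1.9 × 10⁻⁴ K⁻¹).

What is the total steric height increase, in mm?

Layer 1: 170 × 1.6 × 3.1×10⁻⁴ = 0.08432 m
Layer 2: 2.5×10⁻⁴ × 170 × 0.28 = 0.01190 m
340–1120 m: 1.9×10⁻⁴ × 0.68 × 780 = 0.100776 m
Δh = 0.08432 + 0.01190 + 0.100776 = 0.196996 m ≈ 197 mm

197 mm of thermosteric rise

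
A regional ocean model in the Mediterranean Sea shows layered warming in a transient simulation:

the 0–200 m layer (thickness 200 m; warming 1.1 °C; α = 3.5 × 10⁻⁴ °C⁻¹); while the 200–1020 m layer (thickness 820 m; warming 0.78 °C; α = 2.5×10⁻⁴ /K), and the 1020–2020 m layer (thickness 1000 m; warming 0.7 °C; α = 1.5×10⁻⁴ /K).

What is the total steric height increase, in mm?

about 342 mm

Layer 1: 200 × 1.1 × 3.5×10⁻⁴ = 0.07700 m
2.5×10⁻⁴ × 820 × 0.78 = 0.15990 m
1.5×10⁻⁴ × 0.7 × 1000 = 0.10500 m
Δh = 0.07700 + 0.15990 + 0.10500 = 0.34190 m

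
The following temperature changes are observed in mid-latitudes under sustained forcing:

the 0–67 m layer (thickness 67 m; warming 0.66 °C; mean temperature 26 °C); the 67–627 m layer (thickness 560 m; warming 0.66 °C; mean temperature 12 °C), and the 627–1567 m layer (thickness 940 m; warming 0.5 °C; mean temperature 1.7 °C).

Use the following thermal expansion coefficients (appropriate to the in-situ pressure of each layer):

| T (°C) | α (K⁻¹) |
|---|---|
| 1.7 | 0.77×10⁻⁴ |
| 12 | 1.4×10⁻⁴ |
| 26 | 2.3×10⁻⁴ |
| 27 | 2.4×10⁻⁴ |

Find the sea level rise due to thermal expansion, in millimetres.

Layer 1 at 26 °C → α = 2.3×10⁻⁴ K⁻¹
Layer 2 at 12 °C → α = 1.4×10⁻⁴ K⁻¹
Layer 3 at 1.7 °C → α = 0.77×10⁻⁴ K⁻¹
Layer 1: 2.3×10⁻⁴ × 67 × 0.66 = 0.0101706 m
Layer 2: 1.4×10⁻⁴ × 0.66 × 560 = 0.051744 m
0.5 × 940 × 0.77×10⁻⁴ = 0.03619 m
Δh = 0.0101706 + 0.051744 + 0.03619 = 0.0981046 m

98 mm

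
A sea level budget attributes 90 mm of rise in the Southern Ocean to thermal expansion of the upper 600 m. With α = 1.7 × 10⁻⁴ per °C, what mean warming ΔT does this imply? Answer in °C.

0.882 °C

ΔT = Δh/(αH) = 0.09 / (1.7×10⁻⁴ × 600) ≈ 0.8824 °C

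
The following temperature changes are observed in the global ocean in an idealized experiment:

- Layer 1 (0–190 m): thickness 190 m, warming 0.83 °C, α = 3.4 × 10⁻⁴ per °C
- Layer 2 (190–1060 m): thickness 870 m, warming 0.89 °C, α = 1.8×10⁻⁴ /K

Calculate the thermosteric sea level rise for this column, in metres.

0.193 m of thermosteric rise

190 × 3.4×10⁻⁴ × 0.83 = 0.053618 m
Layer 2: 870 × 0.89 × 1.8×10⁻⁴ = 0.139374 m
Δh = 0.053618 + 0.139374 = 0.192992 m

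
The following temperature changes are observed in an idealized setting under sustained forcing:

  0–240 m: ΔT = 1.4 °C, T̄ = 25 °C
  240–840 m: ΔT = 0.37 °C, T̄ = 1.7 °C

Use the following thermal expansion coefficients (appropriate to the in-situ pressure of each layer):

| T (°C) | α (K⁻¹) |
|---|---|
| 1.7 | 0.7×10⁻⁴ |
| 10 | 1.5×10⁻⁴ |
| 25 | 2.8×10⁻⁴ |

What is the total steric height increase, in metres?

0.110 m of thermosteric rise

Layer 1 at 25 °C → α = 2.8×10⁻⁴ K⁻¹
Layer 2 at 1.7 °C → α = 0.7×10⁻⁴ K⁻¹
0–240 m: 1.4 × 240 × 2.8×10⁻⁴ = 0.09408 m
0.7×10⁻⁴ × 600 × 0.37 = 0.01554 m
Δh = 0.09408 + 0.01554 = 0.10962 m ≈ 0.110 m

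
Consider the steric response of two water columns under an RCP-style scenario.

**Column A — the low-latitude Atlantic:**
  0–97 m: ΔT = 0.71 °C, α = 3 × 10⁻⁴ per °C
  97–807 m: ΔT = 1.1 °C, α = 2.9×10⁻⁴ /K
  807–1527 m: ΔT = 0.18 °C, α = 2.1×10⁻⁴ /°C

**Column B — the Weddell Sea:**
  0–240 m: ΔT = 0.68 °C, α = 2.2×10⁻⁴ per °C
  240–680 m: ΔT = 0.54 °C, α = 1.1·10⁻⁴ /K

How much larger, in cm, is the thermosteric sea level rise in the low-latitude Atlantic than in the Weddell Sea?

A 0–97 m: 0.71 × 3×10⁻⁴ × 97 = 0.020661 m
A 97–807 m: 710 × 2.9×10⁻⁴ × 1.1 = 0.22649 m
A 807–1527 m: 0.18 × 2.1×10⁻⁴ × 720 = 0.027216 m
A total: 0.274367 m
B 0–240 m: 0.68 × 240 × 2.2×10⁻⁴ = 0.035904 m
B 240–680 m: 0.54 × 1.1×10⁻⁴ × 440 = 0.026136 m
B total: 0.06204 m
Difference: 0.274367 − 0.06204 = 0.212327 m

21.2 cm larger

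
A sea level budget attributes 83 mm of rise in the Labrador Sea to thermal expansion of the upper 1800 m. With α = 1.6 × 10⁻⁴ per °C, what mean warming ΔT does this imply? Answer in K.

about 0.288 K

ΔT = Δh/(αH) = 0.083 / (1.6×10⁻⁴ × 1800) ≈ 0.2882 K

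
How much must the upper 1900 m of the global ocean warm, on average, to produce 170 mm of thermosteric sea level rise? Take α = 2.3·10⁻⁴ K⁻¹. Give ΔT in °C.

ΔT = Δh/(αH) = 0.17 / (2.3×10⁻⁴ × 1900) ≈ 0.3890 °C

0.39 °C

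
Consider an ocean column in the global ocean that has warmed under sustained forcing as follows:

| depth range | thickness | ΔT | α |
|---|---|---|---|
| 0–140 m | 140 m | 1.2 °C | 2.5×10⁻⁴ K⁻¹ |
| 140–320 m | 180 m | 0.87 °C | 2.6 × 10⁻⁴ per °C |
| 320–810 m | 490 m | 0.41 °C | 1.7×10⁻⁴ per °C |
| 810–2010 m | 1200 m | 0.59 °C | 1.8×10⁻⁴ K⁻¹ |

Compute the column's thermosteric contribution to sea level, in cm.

0–140 m: 140 × 1.2 × 2.5×10⁻⁴ = 0.04200 m
140–320 m: 0.87 × 180 × 2.6×10⁻⁴ = 0.040716 m
0.41 × 490 × 1.7×10⁻⁴ = 0.034153 m
810–2010 m: 0.59 × 1.8×10⁻⁴ × 1200 = 0.12744 m
Δh = 0.04200 + 0.040716 + 0.034153 + 0.12744 = 0.244309 m

Δh ≈ 24.4 cm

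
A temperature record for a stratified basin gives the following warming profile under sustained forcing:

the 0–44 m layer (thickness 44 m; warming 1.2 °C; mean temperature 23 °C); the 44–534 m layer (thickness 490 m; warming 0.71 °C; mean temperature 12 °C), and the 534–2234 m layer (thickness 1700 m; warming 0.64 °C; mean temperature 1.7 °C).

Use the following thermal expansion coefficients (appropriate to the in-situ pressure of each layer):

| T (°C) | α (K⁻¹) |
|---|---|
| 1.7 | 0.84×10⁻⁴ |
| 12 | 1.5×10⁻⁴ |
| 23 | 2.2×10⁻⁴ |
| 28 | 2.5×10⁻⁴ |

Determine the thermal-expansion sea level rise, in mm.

Layer 1 at 23 °C → α = 2.2×10⁻⁴ K⁻¹
Layer 2 at 12 °C → α = 1.5×10⁻⁴ K⁻¹
Layer 3 at 1.7 °C → α = 0.84×10⁻⁴ K⁻¹
0–44 m: 44 × 1.2 × 2.2×10⁻⁴ = 0.011616 m
44–534 m: 0.71 × 1.5×10⁻⁴ × 490 = 0.052185 m
Layer 3: 1700 × 0.64 × 0.84×10⁻⁴ = 0.091392 m
Δh = 0.011616 + 0.052185 + 0.091392 = 0.155193 m ≈ 155 mm

Δh = 155 mm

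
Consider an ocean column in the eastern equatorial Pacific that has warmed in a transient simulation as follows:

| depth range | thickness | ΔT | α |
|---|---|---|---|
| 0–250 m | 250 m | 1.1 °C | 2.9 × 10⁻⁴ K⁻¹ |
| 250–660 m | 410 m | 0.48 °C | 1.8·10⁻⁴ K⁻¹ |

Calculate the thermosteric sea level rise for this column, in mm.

0–250 m: 2.9×10⁻⁴ × 250 × 1.1 = 0.07975 m
410 × 0.48 × 1.8×10⁻⁴ = 0.035424 m
Δh = 0.07975 + 0.035424 = 0.115174 m

about 120 mm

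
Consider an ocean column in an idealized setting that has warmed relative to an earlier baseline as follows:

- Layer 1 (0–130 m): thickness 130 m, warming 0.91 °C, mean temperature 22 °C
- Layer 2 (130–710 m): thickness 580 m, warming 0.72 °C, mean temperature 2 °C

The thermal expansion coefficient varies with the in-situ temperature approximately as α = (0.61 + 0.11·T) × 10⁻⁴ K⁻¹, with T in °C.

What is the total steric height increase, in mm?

Layer 1: α = (0.61 + 0.11×22)×10⁻⁴ = 3.03×10⁻⁴ K⁻¹
Layer 2: α = (0.61 + 0.11×2)×10⁻⁴ = 0.83×10⁻⁴ K⁻¹
3.03×10⁻⁴ × 0.91 × 130 = 0.0358449 m
0.83×10⁻⁴ × 0.72 × 580 = 0.0346608 m
Δh = 0.0358449 + 0.0346608 = 0.0705057 m

70.5 mm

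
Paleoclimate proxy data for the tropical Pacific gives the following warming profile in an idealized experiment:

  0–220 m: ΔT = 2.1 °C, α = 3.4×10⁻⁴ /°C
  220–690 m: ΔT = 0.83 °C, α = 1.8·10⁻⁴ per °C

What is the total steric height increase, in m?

0–220 m: 3.4×10⁻⁴ × 2.1 × 220 = 0.15708 m
220–690 m: 0.83 × 1.8×10⁻⁴ × 470 = 0.070218 m
Δh = 0.15708 + 0.070218 = 0.227298 m

0.227 m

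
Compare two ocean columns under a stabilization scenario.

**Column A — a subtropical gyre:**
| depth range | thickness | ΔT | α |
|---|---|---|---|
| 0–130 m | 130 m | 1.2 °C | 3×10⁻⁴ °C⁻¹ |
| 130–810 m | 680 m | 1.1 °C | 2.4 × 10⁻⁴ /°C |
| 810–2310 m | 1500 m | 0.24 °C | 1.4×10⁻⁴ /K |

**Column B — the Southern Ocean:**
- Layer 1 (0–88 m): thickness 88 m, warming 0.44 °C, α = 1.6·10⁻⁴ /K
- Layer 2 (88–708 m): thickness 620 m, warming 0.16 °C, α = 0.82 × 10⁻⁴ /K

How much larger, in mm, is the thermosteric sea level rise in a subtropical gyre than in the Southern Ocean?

Δh_A − Δh_B ≈ 262 mm

A 0–130 m: 1.2 × 3×10⁻⁴ × 130 = 0.04680 m
A 130–810 m: 1.1 × 2.4×10⁻⁴ × 680 = 0.17952 m
A 1500 × 1.4×10⁻⁴ × 0.24 = 0.05040 m
A total: 0.27672 m
B 1.6×10⁻⁴ × 88 × 0.44 = 0.0061952 m
B 88–708 m: 0.82×10⁻⁴ × 0.16 × 620 = 0.0081344 m
B total: 0.0143296 m
Difference: 0.27672 − 0.0143296 = 0.2623904 m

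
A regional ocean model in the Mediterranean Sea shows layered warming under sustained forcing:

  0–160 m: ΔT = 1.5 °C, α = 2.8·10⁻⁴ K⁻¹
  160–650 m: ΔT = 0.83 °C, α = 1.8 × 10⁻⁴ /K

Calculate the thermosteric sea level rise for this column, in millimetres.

1.5 × 2.8×10⁻⁴ × 160 = 0.06720 m
Layer 2: 490 × 1.8×10⁻⁴ × 0.83 = 0.073206 m
Δh = 0.06720 + 0.073206 = 0.140406 m

Δh = 140 mm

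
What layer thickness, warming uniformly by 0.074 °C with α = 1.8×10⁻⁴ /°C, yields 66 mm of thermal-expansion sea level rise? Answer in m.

H ≈ 5000 m

H = Δh/(αΔT) = 0.066 / (1.8×10⁻⁴ × 0.074) ≈ 4955 m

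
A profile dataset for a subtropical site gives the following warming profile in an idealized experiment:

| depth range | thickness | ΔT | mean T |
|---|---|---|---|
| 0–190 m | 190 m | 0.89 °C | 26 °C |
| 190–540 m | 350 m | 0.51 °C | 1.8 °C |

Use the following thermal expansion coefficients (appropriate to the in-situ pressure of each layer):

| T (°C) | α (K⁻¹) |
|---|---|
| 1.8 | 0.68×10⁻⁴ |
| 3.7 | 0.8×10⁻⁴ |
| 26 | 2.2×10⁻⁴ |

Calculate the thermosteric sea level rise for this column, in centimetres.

4.93 cm of thermosteric rise

Layer 1 at 26 °C → α = 2.2×10⁻⁴ K⁻¹
Layer 2 at 1.8 °C → α = 0.68×10⁻⁴ K⁻¹
0–190 m: 0.89 × 190 × 2.2×10⁻⁴ = 0.037202 m
Layer 2: 0.51 × 0.68×10⁻⁴ × 350 = 0.012138 m
Δh = 0.037202 + 0.012138 = 0.04934 m ≈ 4.93 cm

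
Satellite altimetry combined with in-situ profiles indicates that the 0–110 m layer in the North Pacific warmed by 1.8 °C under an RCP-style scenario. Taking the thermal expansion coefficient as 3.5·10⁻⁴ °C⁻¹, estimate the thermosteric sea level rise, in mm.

Δh = αΔT·H = 3.5×10⁻⁴ × 1.8 × 110 = 0.06930 m

about 69 mm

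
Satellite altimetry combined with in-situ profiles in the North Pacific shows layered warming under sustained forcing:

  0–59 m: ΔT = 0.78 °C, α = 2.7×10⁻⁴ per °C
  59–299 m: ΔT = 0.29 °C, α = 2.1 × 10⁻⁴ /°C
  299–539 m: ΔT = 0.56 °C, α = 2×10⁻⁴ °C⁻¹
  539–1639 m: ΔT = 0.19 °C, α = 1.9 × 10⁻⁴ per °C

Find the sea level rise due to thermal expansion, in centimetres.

Δh ≈ 9.4 cm

Layer 1: 2.7×10⁻⁴ × 59 × 0.78 = 0.0124254 m
Layer 2: 2.1×10⁻⁴ × 240 × 0.29 = 0.014616 m
Layer 3: 240 × 2×10⁻⁴ × 0.56 = 0.02688 m
Layer 4: 1100 × 0.19 × 1.9×10⁻⁴ = 0.03971 m
Δh = 0.0124254 + 0.014616 + 0.02688 + 0.03971 = 0.0936314 m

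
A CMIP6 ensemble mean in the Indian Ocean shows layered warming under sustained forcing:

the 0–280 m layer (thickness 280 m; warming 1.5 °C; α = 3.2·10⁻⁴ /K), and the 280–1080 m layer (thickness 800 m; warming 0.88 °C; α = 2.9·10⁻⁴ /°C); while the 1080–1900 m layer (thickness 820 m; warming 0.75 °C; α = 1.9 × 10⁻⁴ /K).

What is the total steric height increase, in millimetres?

455 mm of thermosteric rise

Layer 1: 280 × 3.2×10⁻⁴ × 1.5 = 0.13440 m
2.9×10⁻⁴ × 800 × 0.88 = 0.20416 m
0.75 × 1.9×10⁻⁴ × 820 = 0.11685 m
Δh = 0.13440 + 0.20416 + 0.11685 = 0.45541 m ≈ 455 mm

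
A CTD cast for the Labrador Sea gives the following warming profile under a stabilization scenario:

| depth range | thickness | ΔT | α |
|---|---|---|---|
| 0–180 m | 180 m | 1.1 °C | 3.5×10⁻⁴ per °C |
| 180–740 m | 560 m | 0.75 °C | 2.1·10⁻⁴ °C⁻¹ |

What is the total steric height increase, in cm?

Δh = 15.8 cm

3.5×10⁻⁴ × 180 × 1.1 = 0.06930 m
560 × 0.75 × 2.1×10⁻⁴ = 0.08820 m
Δh = 0.06930 + 0.08820 = 0.15750 m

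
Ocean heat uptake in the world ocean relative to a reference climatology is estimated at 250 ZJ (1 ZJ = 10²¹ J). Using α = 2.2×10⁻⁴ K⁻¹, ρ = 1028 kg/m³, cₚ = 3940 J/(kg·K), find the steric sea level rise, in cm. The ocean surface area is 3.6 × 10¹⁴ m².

about 3.77 cm

Per unit area: Q = 250×10²¹ / (3.6×10¹⁴) ≈ 6.944×10⁸ J/m²
Δh = αQ/(ρcₚ) = 2.2×10⁻⁴ × 6.944×10⁸ / (1028 × 3940) ≈ 0.037718 m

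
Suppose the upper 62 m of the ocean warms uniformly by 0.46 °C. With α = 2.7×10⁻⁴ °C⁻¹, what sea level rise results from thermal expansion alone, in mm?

7.70 mm

Δh = αΔT·H = 2.7×10⁻⁴ × 0.46 × 62 = 0.0077004 m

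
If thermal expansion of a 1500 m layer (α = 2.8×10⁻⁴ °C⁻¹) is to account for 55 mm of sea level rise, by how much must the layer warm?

0.131 K

ΔT = Δh/(αH) = 0.055 / (2.8×10⁻⁴ × 1500) ≈ 0.1310 K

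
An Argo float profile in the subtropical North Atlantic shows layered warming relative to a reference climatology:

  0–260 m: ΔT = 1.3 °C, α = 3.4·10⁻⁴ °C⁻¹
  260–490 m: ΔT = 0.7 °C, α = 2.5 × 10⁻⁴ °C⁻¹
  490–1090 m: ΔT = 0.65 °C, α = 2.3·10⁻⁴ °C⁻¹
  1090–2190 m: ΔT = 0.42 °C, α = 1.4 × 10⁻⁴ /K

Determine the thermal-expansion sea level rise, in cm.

Δh ≈ 31.0 cm

3.4×10⁻⁴ × 1.3 × 260 = 0.11492 m
Layer 2: 0.7 × 230 × 2.5×10⁻⁴ = 0.04025 m
2.3×10⁻⁴ × 0.65 × 600 = 0.08970 m
Layer 4: 1100 × 1.4×10⁻⁴ × 0.42 = 0.06468 m
Δh = 0.11492 + 0.04025 + 0.08970 + 0.06468 = 0.30955 m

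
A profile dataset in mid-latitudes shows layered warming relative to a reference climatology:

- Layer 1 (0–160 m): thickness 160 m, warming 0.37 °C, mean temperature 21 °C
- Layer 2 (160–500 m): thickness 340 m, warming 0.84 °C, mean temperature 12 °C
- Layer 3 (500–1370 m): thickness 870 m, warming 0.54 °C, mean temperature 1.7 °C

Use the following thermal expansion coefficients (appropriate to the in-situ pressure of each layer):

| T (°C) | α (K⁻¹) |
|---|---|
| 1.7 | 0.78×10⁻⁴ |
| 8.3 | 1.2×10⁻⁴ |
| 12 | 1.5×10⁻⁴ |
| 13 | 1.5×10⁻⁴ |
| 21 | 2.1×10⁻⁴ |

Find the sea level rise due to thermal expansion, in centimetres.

9.2 cm

Layer 1 at 21 °C → α = 2.1×10⁻⁴ K⁻¹
Layer 2 at 12 °C → α = 1.5×10⁻⁴ K⁻¹
Layer 3 at 1.7 °C → α = 0.78×10⁻⁴ K⁻¹
160 × 2.1×10⁻⁴ × 0.37 = 0.012432 m
0.84 × 1.5×10⁻⁴ × 340 = 0.04284 m
0.78×10⁻⁴ × 0.54 × 870 = 0.0366444 m
Δh = 0.012432 + 0.04284 + 0.0366444 = 0.0919164 m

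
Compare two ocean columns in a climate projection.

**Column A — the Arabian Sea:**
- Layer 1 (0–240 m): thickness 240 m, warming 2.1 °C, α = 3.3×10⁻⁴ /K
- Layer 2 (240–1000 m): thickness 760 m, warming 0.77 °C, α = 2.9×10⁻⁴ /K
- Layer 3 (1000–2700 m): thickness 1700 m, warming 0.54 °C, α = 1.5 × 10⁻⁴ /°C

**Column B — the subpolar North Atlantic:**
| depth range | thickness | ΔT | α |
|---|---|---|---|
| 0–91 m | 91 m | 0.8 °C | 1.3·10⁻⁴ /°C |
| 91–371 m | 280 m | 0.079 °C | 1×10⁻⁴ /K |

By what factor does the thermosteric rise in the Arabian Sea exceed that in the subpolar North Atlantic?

A 3.3×10⁻⁴ × 2.1 × 240 = 0.16632 m
A 760 × 2.9×10⁻⁴ × 0.77 = 0.169708 m
A 1000–2700 m: 1700 × 1.5×10⁻⁴ × 0.54 = 0.13770 m
A total: 0.473728 m
B 0–91 m: 0.8 × 91 × 1.3×10⁻⁴ = 0.009464 m
B Layer 2: 280 × 0.079 × 1×10⁻⁴ = 0.002212 m
B total: 0.011676 m
Ratio: 0.473728 / 0.011676 ≈ 40.57

40.6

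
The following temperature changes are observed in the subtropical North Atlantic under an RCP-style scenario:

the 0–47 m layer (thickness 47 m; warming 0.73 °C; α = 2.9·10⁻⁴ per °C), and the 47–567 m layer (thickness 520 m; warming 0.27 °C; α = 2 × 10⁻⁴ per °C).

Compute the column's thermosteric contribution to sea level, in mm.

Layer 1: 0.73 × 2.9×10⁻⁴ × 47 = 0.0099499 m
0.27 × 520 × 2×10⁻⁴ = 0.02808 m
Δh = 0.0099499 + 0.02808 = 0.0380299 m

Δh ≈ 38 mm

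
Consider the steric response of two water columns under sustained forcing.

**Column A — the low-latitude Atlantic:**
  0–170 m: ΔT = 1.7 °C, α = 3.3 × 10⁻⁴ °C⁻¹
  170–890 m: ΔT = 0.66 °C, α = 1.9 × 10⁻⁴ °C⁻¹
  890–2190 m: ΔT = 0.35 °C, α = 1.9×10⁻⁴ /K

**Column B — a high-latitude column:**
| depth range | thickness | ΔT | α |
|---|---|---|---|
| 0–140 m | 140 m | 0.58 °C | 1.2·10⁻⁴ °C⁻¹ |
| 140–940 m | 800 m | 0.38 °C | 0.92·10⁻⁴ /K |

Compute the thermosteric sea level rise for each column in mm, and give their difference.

A 0–170 m: 170 × 1.7 × 3.3×10⁻⁴ = 0.09537 m
A Layer 2: 0.66 × 1.9×10⁻⁴ × 720 = 0.090288 m
A 1300 × 0.35 × 1.9×10⁻⁴ = 0.08645 m
A total: 0.272108 m
B 0–140 m: 0.58 × 140 × 1.2×10⁻⁴ = 0.009744 m
B 140–940 m: 800 × 0.38 × 0.92×10⁻⁴ = 0.027968 m
B total: 0.037712 m
Difference: 0.272108 − 0.037712 = 0.234396 m

A: 270 mm; B: 38 mm; difference 230 mm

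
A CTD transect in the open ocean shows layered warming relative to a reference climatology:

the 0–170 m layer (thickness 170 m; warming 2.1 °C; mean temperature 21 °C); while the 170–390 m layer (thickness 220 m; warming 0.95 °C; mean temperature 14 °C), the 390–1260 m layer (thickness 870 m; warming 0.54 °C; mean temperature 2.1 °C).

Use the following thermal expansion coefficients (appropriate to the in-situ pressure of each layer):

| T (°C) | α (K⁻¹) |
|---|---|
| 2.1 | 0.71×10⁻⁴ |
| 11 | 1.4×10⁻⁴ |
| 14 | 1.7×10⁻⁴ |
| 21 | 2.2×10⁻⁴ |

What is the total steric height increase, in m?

Layer 1 at 21 °C → α = 2.2×10⁻⁴ K⁻¹
Layer 2 at 14 °C → α = 1.7×10⁻⁴ K⁻¹
Layer 3 at 2.1 °C → α = 0.71×10⁻⁴ K⁻¹
2.1 × 2.2×10⁻⁴ × 170 = 0.07854 m
170–390 m: 1.7×10⁻⁴ × 220 × 0.95 = 0.03553 m
0.71×10⁻⁴ × 870 × 0.54 = 0.0333558 m
Δh = 0.07854 + 0.03553 + 0.0333558 = 0.1474258 m

Δh ≈ 0.147 m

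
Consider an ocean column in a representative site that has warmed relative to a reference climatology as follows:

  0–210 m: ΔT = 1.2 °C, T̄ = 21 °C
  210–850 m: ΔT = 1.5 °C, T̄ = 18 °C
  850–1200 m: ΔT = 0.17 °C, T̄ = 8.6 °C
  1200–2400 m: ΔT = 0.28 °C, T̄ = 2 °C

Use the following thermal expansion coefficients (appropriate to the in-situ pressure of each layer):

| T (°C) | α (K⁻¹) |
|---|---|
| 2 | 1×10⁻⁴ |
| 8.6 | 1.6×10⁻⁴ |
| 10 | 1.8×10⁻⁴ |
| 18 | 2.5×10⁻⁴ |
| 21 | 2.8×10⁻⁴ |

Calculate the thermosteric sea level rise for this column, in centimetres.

Layer 1 at 21 °C → α = 2.8×10⁻⁴ K⁻¹
Layer 2 at 18 °C → α = 2.5×10⁻⁴ K⁻¹
Layer 3 at 8.6 °C → α = 1.6×10⁻⁴ K⁻¹
Layer 4 at 2 °C → α = 1×10⁻⁴ K⁻¹
0–210 m: 1.2 × 2.8×10⁻⁴ × 210 = 0.07056 m
Layer 2: 1.5 × 640 × 2.5×10⁻⁴ = 0.24000 m
1.6×10⁻⁴ × 350 × 0.17 = 0.00952 m
1×10⁻⁴ × 0.28 × 1200 = 0.03360 m
Δh = 0.07056 + 0.24000 + 0.00952 + 0.03360 = 0.35368 m

Δh ≈ 35 cm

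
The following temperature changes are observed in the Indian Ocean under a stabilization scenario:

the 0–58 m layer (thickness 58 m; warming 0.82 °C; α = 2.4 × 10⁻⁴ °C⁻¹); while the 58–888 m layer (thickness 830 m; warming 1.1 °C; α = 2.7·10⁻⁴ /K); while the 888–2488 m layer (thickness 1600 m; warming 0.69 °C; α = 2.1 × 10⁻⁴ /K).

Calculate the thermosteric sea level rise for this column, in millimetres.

Layer 1: 2.4×10⁻⁴ × 0.82 × 58 = 0.0114144 m
1.1 × 830 × 2.7×10⁻⁴ = 0.24651 m
1600 × 2.1×10⁻⁴ × 0.69 = 0.23184 m
Δh = 0.0114144 + 0.24651 + 0.23184 = 0.4897644 m

490 mm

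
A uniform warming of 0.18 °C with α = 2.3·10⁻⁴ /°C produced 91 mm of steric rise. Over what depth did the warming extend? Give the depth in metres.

H = Δh/(αΔT) = 0.091 / (2.3×10⁻⁴ × 0.18) ≈ 2198 m

H ≈ 2200 m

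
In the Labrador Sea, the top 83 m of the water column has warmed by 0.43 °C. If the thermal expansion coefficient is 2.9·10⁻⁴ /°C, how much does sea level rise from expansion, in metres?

Δh = 0.010 m

Δh = αΔT·H = 2.9×10⁻⁴ × 0.43 × 83 = 0.0103501 m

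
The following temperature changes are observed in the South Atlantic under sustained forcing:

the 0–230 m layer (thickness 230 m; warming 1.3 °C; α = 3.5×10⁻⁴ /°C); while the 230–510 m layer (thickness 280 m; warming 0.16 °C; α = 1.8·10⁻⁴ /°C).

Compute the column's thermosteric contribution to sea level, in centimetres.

Layer 1: 230 × 1.3 × 3.5×10⁻⁴ = 0.10465 m
1.8×10⁻⁴ × 280 × 0.16 = 0.008064 m
Δh = 0.10465 + 0.008064 = 0.112714 m

11.3 cm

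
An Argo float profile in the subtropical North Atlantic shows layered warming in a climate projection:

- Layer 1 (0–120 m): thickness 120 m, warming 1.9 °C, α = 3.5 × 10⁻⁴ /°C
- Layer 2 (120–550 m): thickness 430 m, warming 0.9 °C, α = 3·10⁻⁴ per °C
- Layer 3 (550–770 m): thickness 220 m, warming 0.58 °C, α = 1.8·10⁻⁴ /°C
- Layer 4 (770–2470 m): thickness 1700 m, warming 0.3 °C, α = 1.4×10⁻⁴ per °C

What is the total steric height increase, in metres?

3.5×10⁻⁴ × 1.9 × 120 = 0.07980 m
120–550 m: 430 × 3×10⁻⁴ × 0.9 = 0.11610 m
Layer 3: 1.8×10⁻⁴ × 220 × 0.58 = 0.022968 m
Layer 4: 1.4×10⁻⁴ × 0.3 × 1700 = 0.07140 m
Δh = 0.07980 + 0.11610 + 0.022968 + 0.07140 = 0.290268 m

0.290 m of thermosteric rise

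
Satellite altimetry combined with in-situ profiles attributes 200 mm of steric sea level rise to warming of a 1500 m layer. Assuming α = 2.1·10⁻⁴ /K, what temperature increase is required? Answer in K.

ΔT = Δh/(αH) = 0.2 / (2.1×10⁻⁴ × 1500) ≈ 0.6349 K

about 0.63 K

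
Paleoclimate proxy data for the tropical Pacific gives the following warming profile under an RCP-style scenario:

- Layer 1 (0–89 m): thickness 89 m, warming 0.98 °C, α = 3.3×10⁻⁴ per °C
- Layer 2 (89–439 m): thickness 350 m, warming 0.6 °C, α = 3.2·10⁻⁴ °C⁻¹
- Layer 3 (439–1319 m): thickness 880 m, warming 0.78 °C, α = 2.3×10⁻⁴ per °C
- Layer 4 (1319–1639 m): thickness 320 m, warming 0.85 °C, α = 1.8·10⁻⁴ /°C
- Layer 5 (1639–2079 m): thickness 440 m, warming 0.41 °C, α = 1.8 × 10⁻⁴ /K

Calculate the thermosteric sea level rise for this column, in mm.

Layer 1: 3.3×10⁻⁴ × 89 × 0.98 = 0.0287826 m
350 × 0.6 × 3.2×10⁻⁴ = 0.06720 m
439–1319 m: 0.78 × 2.3×10⁻⁴ × 880 = 0.157872 m
1319–1639 m: 320 × 0.85 × 1.8×10⁻⁴ = 0.04896 m
1639–2079 m: 0.41 × 440 × 1.8×10⁻⁴ = 0.032472 m
Δh = 0.0287826 + 0.06720 + 0.157872 + 0.04896 + 0.032472 = 0.3352866 m ≈ 340 mm

about 340 mm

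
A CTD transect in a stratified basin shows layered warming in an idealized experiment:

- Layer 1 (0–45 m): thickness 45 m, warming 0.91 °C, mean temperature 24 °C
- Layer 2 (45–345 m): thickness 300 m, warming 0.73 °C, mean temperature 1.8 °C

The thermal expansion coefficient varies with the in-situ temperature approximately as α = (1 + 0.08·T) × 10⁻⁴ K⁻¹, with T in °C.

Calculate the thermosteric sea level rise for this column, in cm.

Δh = 3.70 cm

Layer 1: α = (1 + 0.08×24)×10⁻⁴ = 2.92×10⁻⁴ K⁻¹
Layer 2: α = (1 + 0.08×1.8)×10⁻⁴ = 1.144×10⁻⁴ K⁻¹
45 × 2.92×10⁻⁴ × 0.91 = 0.0119574 m
Layer 2: 0.73 × 300 × 1.144×10⁻⁴ = 0.0250536 m
Δh = 0.0119574 + 0.0250536 = 0.037011 m ≈ 3.70 cm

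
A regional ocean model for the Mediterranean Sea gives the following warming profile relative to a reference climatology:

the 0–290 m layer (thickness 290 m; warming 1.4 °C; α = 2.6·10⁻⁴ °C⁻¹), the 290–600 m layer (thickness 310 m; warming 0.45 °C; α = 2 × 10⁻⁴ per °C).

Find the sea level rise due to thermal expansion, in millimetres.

about 133 mm

Layer 1: 1.4 × 2.6×10⁻⁴ × 290 = 0.10556 m
Layer 2: 0.45 × 310 × 2×10⁻⁴ = 0.02790 m
Δh = 0.10556 + 0.02790 = 0.13346 m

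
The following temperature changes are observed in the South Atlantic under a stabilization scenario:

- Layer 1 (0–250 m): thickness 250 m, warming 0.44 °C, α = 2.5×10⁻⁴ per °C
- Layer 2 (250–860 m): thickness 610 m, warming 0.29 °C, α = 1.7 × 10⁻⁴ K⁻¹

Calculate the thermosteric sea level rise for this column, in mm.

Layer 1: 250 × 2.5×10⁻⁴ × 0.44 = 0.02750 m
Layer 2: 610 × 0.29 × 1.7×10⁻⁴ = 0.030073 m
Δh = 0.02750 + 0.030073 = 0.057573 m ≈ 57.6 mm

Δh ≈ 57.6 mm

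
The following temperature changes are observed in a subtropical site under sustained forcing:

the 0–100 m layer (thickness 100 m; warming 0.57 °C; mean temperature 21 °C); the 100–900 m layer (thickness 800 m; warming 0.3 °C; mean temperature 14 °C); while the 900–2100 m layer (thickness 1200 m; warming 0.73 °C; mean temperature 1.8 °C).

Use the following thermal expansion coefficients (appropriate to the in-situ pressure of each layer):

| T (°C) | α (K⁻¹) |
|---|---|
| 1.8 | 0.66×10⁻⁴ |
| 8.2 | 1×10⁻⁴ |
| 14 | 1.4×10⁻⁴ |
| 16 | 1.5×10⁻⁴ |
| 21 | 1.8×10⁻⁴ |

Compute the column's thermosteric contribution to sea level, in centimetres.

about 10 cm

Layer 1 at 21 °C → α = 1.8×10⁻⁴ K⁻¹
Layer 2 at 14 °C → α = 1.4×10⁻⁴ K⁻¹
Layer 3 at 1.8 °C → α = 0.66×10⁻⁴ K⁻¹
0–100 m: 1.8×10⁻⁴ × 0.57 × 100 = 0.01026 m
1.4×10⁻⁴ × 800 × 0.3 = 0.03360 m
0.73 × 1200 × 0.66×10⁻⁴ = 0.057816 m
Δh = 0.01026 + 0.03360 + 0.057816 = 0.101676 m ≈ 10 cm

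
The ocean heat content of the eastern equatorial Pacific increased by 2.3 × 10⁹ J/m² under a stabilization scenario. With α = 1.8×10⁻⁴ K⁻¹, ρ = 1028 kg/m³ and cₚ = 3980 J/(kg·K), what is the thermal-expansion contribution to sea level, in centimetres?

Δh = αQ/(ρcₚ) = 1.8×10⁻⁴ × 2.3×10⁹ / (1028 × 3980) ≈ 0.10119 m

10.1 cm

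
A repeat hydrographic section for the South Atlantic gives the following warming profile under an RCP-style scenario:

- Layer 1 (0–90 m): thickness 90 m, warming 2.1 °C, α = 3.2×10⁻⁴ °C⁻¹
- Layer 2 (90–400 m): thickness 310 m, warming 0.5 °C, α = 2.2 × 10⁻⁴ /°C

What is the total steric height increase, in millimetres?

Layer 1: 3.2×10⁻⁴ × 90 × 2.1 = 0.06048 m
310 × 2.2×10⁻⁴ × 0.5 = 0.03410 m
Δh = 0.06048 + 0.03410 = 0.09458 m

Δh = 94.6 mm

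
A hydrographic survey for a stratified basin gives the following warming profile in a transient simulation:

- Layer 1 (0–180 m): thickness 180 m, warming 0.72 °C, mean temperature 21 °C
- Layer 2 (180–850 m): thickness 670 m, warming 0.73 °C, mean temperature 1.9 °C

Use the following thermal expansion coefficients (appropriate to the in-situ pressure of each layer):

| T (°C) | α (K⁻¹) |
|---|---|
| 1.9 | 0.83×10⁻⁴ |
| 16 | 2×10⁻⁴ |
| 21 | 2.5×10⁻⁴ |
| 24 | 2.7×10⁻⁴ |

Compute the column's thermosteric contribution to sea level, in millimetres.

Δh = 73 mm

Layer 1 at 21 °C → α = 2.5×10⁻⁴ K⁻¹
Layer 2 at 1.9 °C → α = 0.83×10⁻⁴ K⁻¹
Layer 1: 2.5×10⁻⁴ × 0.72 × 180 = 0.03240 m
0.73 × 0.83×10⁻⁴ × 670 = 0.0405953 m
Δh = 0.03240 + 0.0405953 = 0.0729953 m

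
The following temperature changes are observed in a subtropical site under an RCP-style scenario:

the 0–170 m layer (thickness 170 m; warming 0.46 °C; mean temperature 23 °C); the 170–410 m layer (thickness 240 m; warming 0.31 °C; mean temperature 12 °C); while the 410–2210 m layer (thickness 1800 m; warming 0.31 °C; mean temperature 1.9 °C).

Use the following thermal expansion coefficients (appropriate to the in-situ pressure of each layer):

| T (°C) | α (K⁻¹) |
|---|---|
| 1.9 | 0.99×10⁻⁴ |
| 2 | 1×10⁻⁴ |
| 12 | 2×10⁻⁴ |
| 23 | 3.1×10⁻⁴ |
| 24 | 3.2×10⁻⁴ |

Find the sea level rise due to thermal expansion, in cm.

9.4 cm

Layer 1 at 23 °C → α = 3.1×10⁻⁴ K⁻¹
Layer 2 at 12 °C → α = 2×10⁻⁴ K⁻¹
Layer 3 at 1.9 °C → α = 0.99×10⁻⁴ K⁻¹
Layer 1: 170 × 0.46 × 3.1×10⁻⁴ = 0.024242 m
240 × 2×10⁻⁴ × 0.31 = 0.01488 m
Layer 3: 0.99×10⁻⁴ × 0.31 × 1800 = 0.055242 m
Δh = 0.024242 + 0.01488 + 0.055242 = 0.094364 m ≈ 9.4 cm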